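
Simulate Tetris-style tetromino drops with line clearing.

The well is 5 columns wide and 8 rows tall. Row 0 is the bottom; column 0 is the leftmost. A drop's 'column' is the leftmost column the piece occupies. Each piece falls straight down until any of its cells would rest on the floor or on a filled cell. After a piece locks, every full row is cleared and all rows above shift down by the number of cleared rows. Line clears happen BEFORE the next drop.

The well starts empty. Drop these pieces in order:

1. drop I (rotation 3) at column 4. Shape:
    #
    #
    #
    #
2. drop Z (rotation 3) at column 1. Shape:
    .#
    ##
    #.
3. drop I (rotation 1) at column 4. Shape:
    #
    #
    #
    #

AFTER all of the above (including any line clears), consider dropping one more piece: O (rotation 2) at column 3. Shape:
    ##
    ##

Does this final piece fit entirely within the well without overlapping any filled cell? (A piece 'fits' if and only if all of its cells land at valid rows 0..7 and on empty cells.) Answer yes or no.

Answer: no

Derivation:
Drop 1: I rot3 at col 4 lands with bottom-row=0; cleared 0 line(s) (total 0); column heights now [0 0 0 0 4], max=4
Drop 2: Z rot3 at col 1 lands with bottom-row=0; cleared 0 line(s) (total 0); column heights now [0 2 3 0 4], max=4
Drop 3: I rot1 at col 4 lands with bottom-row=4; cleared 0 line(s) (total 0); column heights now [0 2 3 0 8], max=8
Test piece O rot2 at col 3 (width 2): heights before test = [0 2 3 0 8]; fits = False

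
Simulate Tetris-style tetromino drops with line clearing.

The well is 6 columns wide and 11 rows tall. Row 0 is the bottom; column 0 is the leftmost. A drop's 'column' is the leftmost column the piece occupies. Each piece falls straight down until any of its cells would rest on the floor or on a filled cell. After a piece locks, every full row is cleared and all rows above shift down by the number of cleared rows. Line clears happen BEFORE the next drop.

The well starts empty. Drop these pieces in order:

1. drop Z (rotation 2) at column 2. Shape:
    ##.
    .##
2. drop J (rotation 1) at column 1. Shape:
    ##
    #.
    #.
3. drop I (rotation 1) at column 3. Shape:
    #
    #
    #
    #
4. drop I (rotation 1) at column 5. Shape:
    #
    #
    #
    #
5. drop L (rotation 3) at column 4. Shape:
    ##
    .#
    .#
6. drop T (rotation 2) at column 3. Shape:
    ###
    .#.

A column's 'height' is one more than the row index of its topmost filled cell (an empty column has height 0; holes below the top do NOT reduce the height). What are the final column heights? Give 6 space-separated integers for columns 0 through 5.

Drop 1: Z rot2 at col 2 lands with bottom-row=0; cleared 0 line(s) (total 0); column heights now [0 0 2 2 1 0], max=2
Drop 2: J rot1 at col 1 lands with bottom-row=0; cleared 0 line(s) (total 0); column heights now [0 3 3 2 1 0], max=3
Drop 3: I rot1 at col 3 lands with bottom-row=2; cleared 0 line(s) (total 0); column heights now [0 3 3 6 1 0], max=6
Drop 4: I rot1 at col 5 lands with bottom-row=0; cleared 0 line(s) (total 0); column heights now [0 3 3 6 1 4], max=6
Drop 5: L rot3 at col 4 lands with bottom-row=4; cleared 0 line(s) (total 0); column heights now [0 3 3 6 7 7], max=7
Drop 6: T rot2 at col 3 lands with bottom-row=7; cleared 0 line(s) (total 0); column heights now [0 3 3 9 9 9], max=9

Answer: 0 3 3 9 9 9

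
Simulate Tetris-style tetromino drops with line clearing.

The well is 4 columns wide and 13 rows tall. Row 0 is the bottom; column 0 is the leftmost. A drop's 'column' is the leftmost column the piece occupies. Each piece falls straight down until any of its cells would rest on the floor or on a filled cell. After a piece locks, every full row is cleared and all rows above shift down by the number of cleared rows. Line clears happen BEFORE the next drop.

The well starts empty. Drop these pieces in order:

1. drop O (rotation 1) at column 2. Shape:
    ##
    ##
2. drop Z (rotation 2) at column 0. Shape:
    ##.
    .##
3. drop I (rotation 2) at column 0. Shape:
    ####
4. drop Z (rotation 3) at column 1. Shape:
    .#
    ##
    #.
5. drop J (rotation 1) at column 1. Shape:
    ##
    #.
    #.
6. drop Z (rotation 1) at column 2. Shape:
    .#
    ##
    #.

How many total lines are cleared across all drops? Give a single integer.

Drop 1: O rot1 at col 2 lands with bottom-row=0; cleared 0 line(s) (total 0); column heights now [0 0 2 2], max=2
Drop 2: Z rot2 at col 0 lands with bottom-row=2; cleared 0 line(s) (total 0); column heights now [4 4 3 2], max=4
Drop 3: I rot2 at col 0 lands with bottom-row=4; cleared 1 line(s) (total 1); column heights now [4 4 3 2], max=4
Drop 4: Z rot3 at col 1 lands with bottom-row=4; cleared 0 line(s) (total 1); column heights now [4 6 7 2], max=7
Drop 5: J rot1 at col 1 lands with bottom-row=6; cleared 0 line(s) (total 1); column heights now [4 9 9 2], max=9
Drop 6: Z rot1 at col 2 lands with bottom-row=9; cleared 0 line(s) (total 1); column heights now [4 9 11 12], max=12

Answer: 1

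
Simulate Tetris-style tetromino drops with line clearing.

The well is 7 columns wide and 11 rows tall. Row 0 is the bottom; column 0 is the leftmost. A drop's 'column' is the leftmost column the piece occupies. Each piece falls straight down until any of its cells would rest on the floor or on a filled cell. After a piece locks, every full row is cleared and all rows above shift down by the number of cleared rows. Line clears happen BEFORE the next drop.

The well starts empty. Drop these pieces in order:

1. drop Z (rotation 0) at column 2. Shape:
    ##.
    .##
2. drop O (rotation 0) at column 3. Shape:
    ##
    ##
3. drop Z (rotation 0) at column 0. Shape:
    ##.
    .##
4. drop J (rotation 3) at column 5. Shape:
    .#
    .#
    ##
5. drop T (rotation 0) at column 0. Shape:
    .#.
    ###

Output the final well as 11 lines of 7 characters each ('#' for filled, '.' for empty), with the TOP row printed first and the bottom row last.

Answer: .......
.......
.......
.......
.......
.#.....
###....
##.##..
.####.#
..##..#
...####

Derivation:
Drop 1: Z rot0 at col 2 lands with bottom-row=0; cleared 0 line(s) (total 0); column heights now [0 0 2 2 1 0 0], max=2
Drop 2: O rot0 at col 3 lands with bottom-row=2; cleared 0 line(s) (total 0); column heights now [0 0 2 4 4 0 0], max=4
Drop 3: Z rot0 at col 0 lands with bottom-row=2; cleared 0 line(s) (total 0); column heights now [4 4 3 4 4 0 0], max=4
Drop 4: J rot3 at col 5 lands with bottom-row=0; cleared 0 line(s) (total 0); column heights now [4 4 3 4 4 1 3], max=4
Drop 5: T rot0 at col 0 lands with bottom-row=4; cleared 0 line(s) (total 0); column heights now [5 6 5 4 4 1 3], max=6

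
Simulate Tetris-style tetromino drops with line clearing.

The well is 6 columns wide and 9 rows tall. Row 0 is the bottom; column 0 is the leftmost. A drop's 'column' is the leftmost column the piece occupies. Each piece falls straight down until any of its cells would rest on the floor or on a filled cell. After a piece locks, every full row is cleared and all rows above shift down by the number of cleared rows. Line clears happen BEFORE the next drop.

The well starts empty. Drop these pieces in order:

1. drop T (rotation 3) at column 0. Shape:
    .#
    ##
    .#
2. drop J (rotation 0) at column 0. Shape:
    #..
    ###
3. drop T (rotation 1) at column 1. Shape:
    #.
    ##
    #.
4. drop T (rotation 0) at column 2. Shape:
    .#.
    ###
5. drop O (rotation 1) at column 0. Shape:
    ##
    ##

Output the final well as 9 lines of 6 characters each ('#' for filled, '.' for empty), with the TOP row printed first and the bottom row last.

Drop 1: T rot3 at col 0 lands with bottom-row=0; cleared 0 line(s) (total 0); column heights now [2 3 0 0 0 0], max=3
Drop 2: J rot0 at col 0 lands with bottom-row=3; cleared 0 line(s) (total 0); column heights now [5 4 4 0 0 0], max=5
Drop 3: T rot1 at col 1 lands with bottom-row=4; cleared 0 line(s) (total 0); column heights now [5 7 6 0 0 0], max=7
Drop 4: T rot0 at col 2 lands with bottom-row=6; cleared 0 line(s) (total 0); column heights now [5 7 7 8 7 0], max=8
Drop 5: O rot1 at col 0 lands with bottom-row=7; cleared 0 line(s) (total 0); column heights now [9 9 7 8 7 0], max=9

Answer: ##....
##.#..
.####.
.##...
##....
###...
.#....
##....
.#....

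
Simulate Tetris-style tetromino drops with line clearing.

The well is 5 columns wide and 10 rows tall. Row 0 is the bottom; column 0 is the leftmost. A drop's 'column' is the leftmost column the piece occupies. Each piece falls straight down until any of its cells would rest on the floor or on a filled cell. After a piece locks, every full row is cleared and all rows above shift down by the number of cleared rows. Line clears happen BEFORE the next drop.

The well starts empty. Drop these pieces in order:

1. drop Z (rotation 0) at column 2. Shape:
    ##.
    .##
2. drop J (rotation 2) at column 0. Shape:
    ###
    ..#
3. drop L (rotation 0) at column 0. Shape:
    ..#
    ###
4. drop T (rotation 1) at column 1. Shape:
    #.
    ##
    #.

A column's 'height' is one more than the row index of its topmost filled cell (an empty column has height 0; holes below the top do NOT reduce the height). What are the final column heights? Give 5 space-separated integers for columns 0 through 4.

Answer: 5 8 7 2 1

Derivation:
Drop 1: Z rot0 at col 2 lands with bottom-row=0; cleared 0 line(s) (total 0); column heights now [0 0 2 2 1], max=2
Drop 2: J rot2 at col 0 lands with bottom-row=2; cleared 0 line(s) (total 0); column heights now [4 4 4 2 1], max=4
Drop 3: L rot0 at col 0 lands with bottom-row=4; cleared 0 line(s) (total 0); column heights now [5 5 6 2 1], max=6
Drop 4: T rot1 at col 1 lands with bottom-row=5; cleared 0 line(s) (total 0); column heights now [5 8 7 2 1], max=8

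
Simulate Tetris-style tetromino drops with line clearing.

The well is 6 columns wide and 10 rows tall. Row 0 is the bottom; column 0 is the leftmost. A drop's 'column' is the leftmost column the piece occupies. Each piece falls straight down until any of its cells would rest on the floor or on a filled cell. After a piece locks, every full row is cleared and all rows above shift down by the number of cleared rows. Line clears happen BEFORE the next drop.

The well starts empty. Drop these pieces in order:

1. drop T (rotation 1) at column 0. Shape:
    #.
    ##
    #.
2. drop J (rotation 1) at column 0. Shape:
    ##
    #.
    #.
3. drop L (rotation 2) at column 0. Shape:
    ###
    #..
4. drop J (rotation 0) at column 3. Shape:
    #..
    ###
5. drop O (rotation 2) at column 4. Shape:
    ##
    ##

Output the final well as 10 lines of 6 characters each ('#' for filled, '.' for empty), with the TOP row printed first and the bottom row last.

Answer: ......
......
###...
#.....
##....
#.....
#.....
#...##
##.###
#..###

Derivation:
Drop 1: T rot1 at col 0 lands with bottom-row=0; cleared 0 line(s) (total 0); column heights now [3 2 0 0 0 0], max=3
Drop 2: J rot1 at col 0 lands with bottom-row=3; cleared 0 line(s) (total 0); column heights now [6 6 0 0 0 0], max=6
Drop 3: L rot2 at col 0 lands with bottom-row=6; cleared 0 line(s) (total 0); column heights now [8 8 8 0 0 0], max=8
Drop 4: J rot0 at col 3 lands with bottom-row=0; cleared 0 line(s) (total 0); column heights now [8 8 8 2 1 1], max=8
Drop 5: O rot2 at col 4 lands with bottom-row=1; cleared 0 line(s) (total 0); column heights now [8 8 8 2 3 3], max=8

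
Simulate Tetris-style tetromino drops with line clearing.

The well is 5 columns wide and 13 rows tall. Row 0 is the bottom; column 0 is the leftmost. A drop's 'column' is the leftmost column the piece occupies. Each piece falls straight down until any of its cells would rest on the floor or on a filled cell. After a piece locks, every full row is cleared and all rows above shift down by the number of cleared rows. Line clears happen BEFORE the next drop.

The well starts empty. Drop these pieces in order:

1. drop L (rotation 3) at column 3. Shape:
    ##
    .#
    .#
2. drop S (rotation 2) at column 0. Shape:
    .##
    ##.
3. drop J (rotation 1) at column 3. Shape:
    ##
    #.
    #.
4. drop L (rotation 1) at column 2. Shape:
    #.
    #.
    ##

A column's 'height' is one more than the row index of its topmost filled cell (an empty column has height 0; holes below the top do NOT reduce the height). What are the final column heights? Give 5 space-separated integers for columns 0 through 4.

Drop 1: L rot3 at col 3 lands with bottom-row=0; cleared 0 line(s) (total 0); column heights now [0 0 0 3 3], max=3
Drop 2: S rot2 at col 0 lands with bottom-row=0; cleared 0 line(s) (total 0); column heights now [1 2 2 3 3], max=3
Drop 3: J rot1 at col 3 lands with bottom-row=3; cleared 0 line(s) (total 0); column heights now [1 2 2 6 6], max=6
Drop 4: L rot1 at col 2 lands with bottom-row=6; cleared 0 line(s) (total 0); column heights now [1 2 9 7 6], max=9

Answer: 1 2 9 7 6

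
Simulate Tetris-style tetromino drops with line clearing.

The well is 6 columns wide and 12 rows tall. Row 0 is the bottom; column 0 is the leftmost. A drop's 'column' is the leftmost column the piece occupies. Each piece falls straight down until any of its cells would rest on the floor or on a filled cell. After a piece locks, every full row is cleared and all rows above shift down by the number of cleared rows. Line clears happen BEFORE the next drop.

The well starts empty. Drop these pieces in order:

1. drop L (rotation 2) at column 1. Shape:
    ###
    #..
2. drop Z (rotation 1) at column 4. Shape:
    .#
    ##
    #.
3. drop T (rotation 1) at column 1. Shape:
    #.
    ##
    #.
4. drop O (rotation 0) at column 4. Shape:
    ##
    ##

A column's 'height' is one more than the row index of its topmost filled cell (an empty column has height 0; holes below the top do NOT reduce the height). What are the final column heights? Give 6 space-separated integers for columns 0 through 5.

Answer: 0 5 4 2 5 5

Derivation:
Drop 1: L rot2 at col 1 lands with bottom-row=0; cleared 0 line(s) (total 0); column heights now [0 2 2 2 0 0], max=2
Drop 2: Z rot1 at col 4 lands with bottom-row=0; cleared 0 line(s) (total 0); column heights now [0 2 2 2 2 3], max=3
Drop 3: T rot1 at col 1 lands with bottom-row=2; cleared 0 line(s) (total 0); column heights now [0 5 4 2 2 3], max=5
Drop 4: O rot0 at col 4 lands with bottom-row=3; cleared 0 line(s) (total 0); column heights now [0 5 4 2 5 5], max=5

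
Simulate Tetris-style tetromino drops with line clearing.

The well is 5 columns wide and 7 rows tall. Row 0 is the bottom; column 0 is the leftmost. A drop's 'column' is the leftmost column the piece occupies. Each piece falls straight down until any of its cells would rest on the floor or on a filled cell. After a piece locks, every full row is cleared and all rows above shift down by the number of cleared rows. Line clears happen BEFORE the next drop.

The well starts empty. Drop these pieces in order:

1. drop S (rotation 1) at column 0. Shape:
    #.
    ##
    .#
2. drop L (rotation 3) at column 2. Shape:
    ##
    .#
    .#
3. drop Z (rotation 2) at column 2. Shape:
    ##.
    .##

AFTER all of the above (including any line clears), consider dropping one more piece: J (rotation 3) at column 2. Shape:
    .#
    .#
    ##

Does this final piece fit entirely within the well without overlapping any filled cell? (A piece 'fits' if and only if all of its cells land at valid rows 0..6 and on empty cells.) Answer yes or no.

Drop 1: S rot1 at col 0 lands with bottom-row=0; cleared 0 line(s) (total 0); column heights now [3 2 0 0 0], max=3
Drop 2: L rot3 at col 2 lands with bottom-row=0; cleared 0 line(s) (total 0); column heights now [3 2 3 3 0], max=3
Drop 3: Z rot2 at col 2 lands with bottom-row=3; cleared 0 line(s) (total 0); column heights now [3 2 5 5 4], max=5
Test piece J rot3 at col 2 (width 2): heights before test = [3 2 5 5 4]; fits = False

Answer: no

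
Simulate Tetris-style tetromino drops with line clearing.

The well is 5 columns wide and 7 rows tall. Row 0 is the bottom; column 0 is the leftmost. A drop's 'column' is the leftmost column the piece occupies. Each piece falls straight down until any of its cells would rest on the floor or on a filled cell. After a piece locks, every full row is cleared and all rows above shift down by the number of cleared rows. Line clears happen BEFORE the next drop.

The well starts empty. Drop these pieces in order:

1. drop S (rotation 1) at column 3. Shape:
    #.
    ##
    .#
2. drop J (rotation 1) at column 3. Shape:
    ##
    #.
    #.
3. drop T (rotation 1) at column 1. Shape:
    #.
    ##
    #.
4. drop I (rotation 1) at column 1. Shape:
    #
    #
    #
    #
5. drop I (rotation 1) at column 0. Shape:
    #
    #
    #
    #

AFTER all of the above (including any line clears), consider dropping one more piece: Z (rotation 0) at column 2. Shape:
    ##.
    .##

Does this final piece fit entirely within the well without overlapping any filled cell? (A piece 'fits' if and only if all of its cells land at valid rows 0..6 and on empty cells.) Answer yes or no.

Drop 1: S rot1 at col 3 lands with bottom-row=0; cleared 0 line(s) (total 0); column heights now [0 0 0 3 2], max=3
Drop 2: J rot1 at col 3 lands with bottom-row=3; cleared 0 line(s) (total 0); column heights now [0 0 0 6 6], max=6
Drop 3: T rot1 at col 1 lands with bottom-row=0; cleared 0 line(s) (total 0); column heights now [0 3 2 6 6], max=6
Drop 4: I rot1 at col 1 lands with bottom-row=3; cleared 0 line(s) (total 0); column heights now [0 7 2 6 6], max=7
Drop 5: I rot1 at col 0 lands with bottom-row=0; cleared 1 line(s) (total 1); column heights now [3 6 0 5 5], max=6
Test piece Z rot0 at col 2 (width 3): heights before test = [3 6 0 5 5]; fits = True

Answer: yes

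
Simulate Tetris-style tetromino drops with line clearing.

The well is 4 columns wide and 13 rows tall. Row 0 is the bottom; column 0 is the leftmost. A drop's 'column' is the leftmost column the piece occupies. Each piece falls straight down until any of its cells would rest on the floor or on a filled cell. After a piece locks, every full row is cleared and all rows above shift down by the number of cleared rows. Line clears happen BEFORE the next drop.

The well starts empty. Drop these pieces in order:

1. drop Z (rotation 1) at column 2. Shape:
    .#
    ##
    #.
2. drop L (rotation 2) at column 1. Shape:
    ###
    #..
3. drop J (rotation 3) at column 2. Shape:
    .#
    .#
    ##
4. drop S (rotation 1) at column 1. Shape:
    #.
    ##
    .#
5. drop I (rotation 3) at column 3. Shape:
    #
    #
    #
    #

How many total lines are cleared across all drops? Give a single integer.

Drop 1: Z rot1 at col 2 lands with bottom-row=0; cleared 0 line(s) (total 0); column heights now [0 0 2 3], max=3
Drop 2: L rot2 at col 1 lands with bottom-row=2; cleared 0 line(s) (total 0); column heights now [0 4 4 4], max=4
Drop 3: J rot3 at col 2 lands with bottom-row=4; cleared 0 line(s) (total 0); column heights now [0 4 5 7], max=7
Drop 4: S rot1 at col 1 lands with bottom-row=5; cleared 0 line(s) (total 0); column heights now [0 8 7 7], max=8
Drop 5: I rot3 at col 3 lands with bottom-row=7; cleared 0 line(s) (total 0); column heights now [0 8 7 11], max=11

Answer: 0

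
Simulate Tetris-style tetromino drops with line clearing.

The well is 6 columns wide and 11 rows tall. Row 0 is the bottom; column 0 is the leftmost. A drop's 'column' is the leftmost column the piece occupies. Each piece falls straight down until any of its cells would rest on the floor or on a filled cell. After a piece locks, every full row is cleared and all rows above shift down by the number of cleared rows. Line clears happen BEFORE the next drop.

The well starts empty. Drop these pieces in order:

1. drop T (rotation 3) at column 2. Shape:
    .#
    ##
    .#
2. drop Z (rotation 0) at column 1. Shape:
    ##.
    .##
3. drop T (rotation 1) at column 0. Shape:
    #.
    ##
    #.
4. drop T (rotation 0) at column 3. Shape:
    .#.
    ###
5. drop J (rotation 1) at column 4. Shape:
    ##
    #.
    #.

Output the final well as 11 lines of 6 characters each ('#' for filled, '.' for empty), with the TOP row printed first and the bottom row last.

Answer: ......
......
......
....##
....#.
#...#.
##..#.
..##..
...#..
..##..
...#..

Derivation:
Drop 1: T rot3 at col 2 lands with bottom-row=0; cleared 0 line(s) (total 0); column heights now [0 0 2 3 0 0], max=3
Drop 2: Z rot0 at col 1 lands with bottom-row=3; cleared 0 line(s) (total 0); column heights now [0 5 5 4 0 0], max=5
Drop 3: T rot1 at col 0 lands with bottom-row=4; cleared 0 line(s) (total 0); column heights now [7 6 5 4 0 0], max=7
Drop 4: T rot0 at col 3 lands with bottom-row=4; cleared 1 line(s) (total 1); column heights now [6 5 4 4 5 0], max=6
Drop 5: J rot1 at col 4 lands with bottom-row=5; cleared 0 line(s) (total 1); column heights now [6 5 4 4 8 8], max=8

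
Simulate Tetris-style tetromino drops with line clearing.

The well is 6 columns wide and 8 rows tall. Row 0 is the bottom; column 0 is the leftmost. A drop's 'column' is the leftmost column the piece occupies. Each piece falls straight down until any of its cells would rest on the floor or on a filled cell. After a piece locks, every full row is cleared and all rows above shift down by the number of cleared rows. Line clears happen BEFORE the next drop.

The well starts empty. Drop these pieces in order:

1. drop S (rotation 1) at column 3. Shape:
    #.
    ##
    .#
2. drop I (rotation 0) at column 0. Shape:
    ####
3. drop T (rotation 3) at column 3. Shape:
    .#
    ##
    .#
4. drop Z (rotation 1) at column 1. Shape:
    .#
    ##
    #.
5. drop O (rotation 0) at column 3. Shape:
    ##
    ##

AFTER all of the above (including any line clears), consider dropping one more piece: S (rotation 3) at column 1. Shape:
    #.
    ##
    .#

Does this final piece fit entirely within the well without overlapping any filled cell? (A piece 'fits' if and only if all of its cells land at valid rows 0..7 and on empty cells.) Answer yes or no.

Drop 1: S rot1 at col 3 lands with bottom-row=0; cleared 0 line(s) (total 0); column heights now [0 0 0 3 2 0], max=3
Drop 2: I rot0 at col 0 lands with bottom-row=3; cleared 0 line(s) (total 0); column heights now [4 4 4 4 2 0], max=4
Drop 3: T rot3 at col 3 lands with bottom-row=3; cleared 0 line(s) (total 0); column heights now [4 4 4 5 6 0], max=6
Drop 4: Z rot1 at col 1 lands with bottom-row=4; cleared 0 line(s) (total 0); column heights now [4 6 7 5 6 0], max=7
Drop 5: O rot0 at col 3 lands with bottom-row=6; cleared 0 line(s) (total 0); column heights now [4 6 7 8 8 0], max=8
Test piece S rot3 at col 1 (width 2): heights before test = [4 6 7 8 8 0]; fits = False

Answer: no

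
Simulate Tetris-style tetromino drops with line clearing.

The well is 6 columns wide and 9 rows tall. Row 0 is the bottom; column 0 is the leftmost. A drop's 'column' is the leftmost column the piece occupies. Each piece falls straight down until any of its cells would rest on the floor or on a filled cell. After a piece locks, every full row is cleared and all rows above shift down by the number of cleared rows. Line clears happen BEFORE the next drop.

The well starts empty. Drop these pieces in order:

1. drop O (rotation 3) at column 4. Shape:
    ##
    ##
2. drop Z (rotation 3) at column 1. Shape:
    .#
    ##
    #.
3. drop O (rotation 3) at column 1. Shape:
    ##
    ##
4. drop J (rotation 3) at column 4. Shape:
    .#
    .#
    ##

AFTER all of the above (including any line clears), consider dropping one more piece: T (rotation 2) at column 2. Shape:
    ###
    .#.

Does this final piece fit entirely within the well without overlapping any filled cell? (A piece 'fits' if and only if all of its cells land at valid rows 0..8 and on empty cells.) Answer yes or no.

Answer: yes

Derivation:
Drop 1: O rot3 at col 4 lands with bottom-row=0; cleared 0 line(s) (total 0); column heights now [0 0 0 0 2 2], max=2
Drop 2: Z rot3 at col 1 lands with bottom-row=0; cleared 0 line(s) (total 0); column heights now [0 2 3 0 2 2], max=3
Drop 3: O rot3 at col 1 lands with bottom-row=3; cleared 0 line(s) (total 0); column heights now [0 5 5 0 2 2], max=5
Drop 4: J rot3 at col 4 lands with bottom-row=2; cleared 0 line(s) (total 0); column heights now [0 5 5 0 3 5], max=5
Test piece T rot2 at col 2 (width 3): heights before test = [0 5 5 0 3 5]; fits = True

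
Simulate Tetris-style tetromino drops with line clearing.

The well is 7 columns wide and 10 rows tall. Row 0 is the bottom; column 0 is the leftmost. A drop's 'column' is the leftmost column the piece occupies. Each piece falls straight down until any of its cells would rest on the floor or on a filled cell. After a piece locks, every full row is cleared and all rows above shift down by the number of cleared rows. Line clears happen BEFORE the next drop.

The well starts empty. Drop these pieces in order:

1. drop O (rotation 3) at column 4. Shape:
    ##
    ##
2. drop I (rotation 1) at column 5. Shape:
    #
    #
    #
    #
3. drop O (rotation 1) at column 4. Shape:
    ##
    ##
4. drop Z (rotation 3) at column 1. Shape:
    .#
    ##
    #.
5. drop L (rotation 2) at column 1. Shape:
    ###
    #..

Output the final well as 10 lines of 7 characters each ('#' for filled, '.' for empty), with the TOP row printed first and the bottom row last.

Drop 1: O rot3 at col 4 lands with bottom-row=0; cleared 0 line(s) (total 0); column heights now [0 0 0 0 2 2 0], max=2
Drop 2: I rot1 at col 5 lands with bottom-row=2; cleared 0 line(s) (total 0); column heights now [0 0 0 0 2 6 0], max=6
Drop 3: O rot1 at col 4 lands with bottom-row=6; cleared 0 line(s) (total 0); column heights now [0 0 0 0 8 8 0], max=8
Drop 4: Z rot3 at col 1 lands with bottom-row=0; cleared 0 line(s) (total 0); column heights now [0 2 3 0 8 8 0], max=8
Drop 5: L rot2 at col 1 lands with bottom-row=2; cleared 0 line(s) (total 0); column heights now [0 4 4 4 8 8 0], max=8

Answer: .......
.......
....##.
....##.
.....#.
.....#.
.###.#.
.##..#.
.##.##.
.#..##.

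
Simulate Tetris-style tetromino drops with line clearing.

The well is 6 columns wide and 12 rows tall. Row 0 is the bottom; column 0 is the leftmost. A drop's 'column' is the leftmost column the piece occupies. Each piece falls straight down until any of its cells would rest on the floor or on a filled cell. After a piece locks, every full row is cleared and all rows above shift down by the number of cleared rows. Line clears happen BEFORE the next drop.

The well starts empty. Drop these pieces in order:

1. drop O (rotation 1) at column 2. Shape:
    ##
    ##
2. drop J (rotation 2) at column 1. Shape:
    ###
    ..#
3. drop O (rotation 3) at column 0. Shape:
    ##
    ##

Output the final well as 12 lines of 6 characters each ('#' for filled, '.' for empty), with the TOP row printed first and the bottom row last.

Answer: ......
......
......
......
......
......
##....
##....
.###..
...#..
..##..
..##..

Derivation:
Drop 1: O rot1 at col 2 lands with bottom-row=0; cleared 0 line(s) (total 0); column heights now [0 0 2 2 0 0], max=2
Drop 2: J rot2 at col 1 lands with bottom-row=2; cleared 0 line(s) (total 0); column heights now [0 4 4 4 0 0], max=4
Drop 3: O rot3 at col 0 lands with bottom-row=4; cleared 0 line(s) (total 0); column heights now [6 6 4 4 0 0], max=6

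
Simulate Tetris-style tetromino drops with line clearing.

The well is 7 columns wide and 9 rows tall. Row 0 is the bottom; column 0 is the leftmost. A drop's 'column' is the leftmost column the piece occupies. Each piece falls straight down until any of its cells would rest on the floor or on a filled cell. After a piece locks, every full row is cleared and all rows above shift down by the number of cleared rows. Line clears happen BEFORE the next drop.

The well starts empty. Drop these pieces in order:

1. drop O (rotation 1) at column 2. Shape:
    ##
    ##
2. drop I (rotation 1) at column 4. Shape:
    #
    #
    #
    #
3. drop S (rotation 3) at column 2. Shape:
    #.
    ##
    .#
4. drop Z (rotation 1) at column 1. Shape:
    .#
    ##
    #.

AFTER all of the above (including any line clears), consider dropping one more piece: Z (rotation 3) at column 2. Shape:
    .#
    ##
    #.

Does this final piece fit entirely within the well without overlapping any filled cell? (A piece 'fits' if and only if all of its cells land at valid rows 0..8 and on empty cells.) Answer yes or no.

Answer: no

Derivation:
Drop 1: O rot1 at col 2 lands with bottom-row=0; cleared 0 line(s) (total 0); column heights now [0 0 2 2 0 0 0], max=2
Drop 2: I rot1 at col 4 lands with bottom-row=0; cleared 0 line(s) (total 0); column heights now [0 0 2 2 4 0 0], max=4
Drop 3: S rot3 at col 2 lands with bottom-row=2; cleared 0 line(s) (total 0); column heights now [0 0 5 4 4 0 0], max=5
Drop 4: Z rot1 at col 1 lands with bottom-row=4; cleared 0 line(s) (total 0); column heights now [0 6 7 4 4 0 0], max=7
Test piece Z rot3 at col 2 (width 2): heights before test = [0 6 7 4 4 0 0]; fits = False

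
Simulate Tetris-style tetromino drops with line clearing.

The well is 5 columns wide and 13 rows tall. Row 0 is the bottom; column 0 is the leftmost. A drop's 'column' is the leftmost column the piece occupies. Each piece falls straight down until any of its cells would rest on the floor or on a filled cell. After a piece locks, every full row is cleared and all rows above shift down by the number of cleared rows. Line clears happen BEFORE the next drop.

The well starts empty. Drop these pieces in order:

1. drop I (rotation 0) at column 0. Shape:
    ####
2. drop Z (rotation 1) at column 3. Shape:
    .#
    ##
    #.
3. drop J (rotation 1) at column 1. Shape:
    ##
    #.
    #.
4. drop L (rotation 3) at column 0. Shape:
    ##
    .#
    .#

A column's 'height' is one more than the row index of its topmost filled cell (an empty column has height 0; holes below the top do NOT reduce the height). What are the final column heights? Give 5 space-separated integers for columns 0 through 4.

Drop 1: I rot0 at col 0 lands with bottom-row=0; cleared 0 line(s) (total 0); column heights now [1 1 1 1 0], max=1
Drop 2: Z rot1 at col 3 lands with bottom-row=1; cleared 0 line(s) (total 0); column heights now [1 1 1 3 4], max=4
Drop 3: J rot1 at col 1 lands with bottom-row=1; cleared 0 line(s) (total 0); column heights now [1 4 4 3 4], max=4
Drop 4: L rot3 at col 0 lands with bottom-row=4; cleared 0 line(s) (total 0); column heights now [7 7 4 3 4], max=7

Answer: 7 7 4 3 4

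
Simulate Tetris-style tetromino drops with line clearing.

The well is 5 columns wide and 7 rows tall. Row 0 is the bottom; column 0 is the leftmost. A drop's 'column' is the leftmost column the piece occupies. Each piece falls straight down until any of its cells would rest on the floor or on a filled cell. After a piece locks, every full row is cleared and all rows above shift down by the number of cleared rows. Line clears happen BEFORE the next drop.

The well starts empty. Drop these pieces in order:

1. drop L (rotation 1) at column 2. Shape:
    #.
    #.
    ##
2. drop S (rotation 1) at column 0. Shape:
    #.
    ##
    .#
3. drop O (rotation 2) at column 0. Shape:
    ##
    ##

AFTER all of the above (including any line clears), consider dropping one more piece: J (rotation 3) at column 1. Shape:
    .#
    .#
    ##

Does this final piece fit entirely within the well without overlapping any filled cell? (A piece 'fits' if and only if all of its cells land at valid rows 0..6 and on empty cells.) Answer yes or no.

Drop 1: L rot1 at col 2 lands with bottom-row=0; cleared 0 line(s) (total 0); column heights now [0 0 3 1 0], max=3
Drop 2: S rot1 at col 0 lands with bottom-row=0; cleared 0 line(s) (total 0); column heights now [3 2 3 1 0], max=3
Drop 3: O rot2 at col 0 lands with bottom-row=3; cleared 0 line(s) (total 0); column heights now [5 5 3 1 0], max=5
Test piece J rot3 at col 1 (width 2): heights before test = [5 5 3 1 0]; fits = False

Answer: no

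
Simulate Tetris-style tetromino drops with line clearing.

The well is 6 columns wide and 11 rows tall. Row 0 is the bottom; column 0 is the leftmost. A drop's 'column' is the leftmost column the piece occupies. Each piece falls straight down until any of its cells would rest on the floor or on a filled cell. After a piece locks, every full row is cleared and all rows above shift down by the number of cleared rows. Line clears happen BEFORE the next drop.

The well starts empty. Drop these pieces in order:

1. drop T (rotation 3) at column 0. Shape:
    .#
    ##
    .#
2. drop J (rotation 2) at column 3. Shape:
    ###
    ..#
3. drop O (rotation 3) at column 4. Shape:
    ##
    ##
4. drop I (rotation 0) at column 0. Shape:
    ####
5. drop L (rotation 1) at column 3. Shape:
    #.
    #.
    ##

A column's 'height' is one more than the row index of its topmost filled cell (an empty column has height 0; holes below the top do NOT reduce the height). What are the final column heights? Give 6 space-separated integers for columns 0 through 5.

Answer: 2 3 0 6 4 3

Derivation:
Drop 1: T rot3 at col 0 lands with bottom-row=0; cleared 0 line(s) (total 0); column heights now [2 3 0 0 0 0], max=3
Drop 2: J rot2 at col 3 lands with bottom-row=0; cleared 0 line(s) (total 0); column heights now [2 3 0 2 2 2], max=3
Drop 3: O rot3 at col 4 lands with bottom-row=2; cleared 0 line(s) (total 0); column heights now [2 3 0 2 4 4], max=4
Drop 4: I rot0 at col 0 lands with bottom-row=3; cleared 1 line(s) (total 1); column heights now [2 3 0 2 3 3], max=3
Drop 5: L rot1 at col 3 lands with bottom-row=3; cleared 0 line(s) (total 1); column heights now [2 3 0 6 4 3], max=6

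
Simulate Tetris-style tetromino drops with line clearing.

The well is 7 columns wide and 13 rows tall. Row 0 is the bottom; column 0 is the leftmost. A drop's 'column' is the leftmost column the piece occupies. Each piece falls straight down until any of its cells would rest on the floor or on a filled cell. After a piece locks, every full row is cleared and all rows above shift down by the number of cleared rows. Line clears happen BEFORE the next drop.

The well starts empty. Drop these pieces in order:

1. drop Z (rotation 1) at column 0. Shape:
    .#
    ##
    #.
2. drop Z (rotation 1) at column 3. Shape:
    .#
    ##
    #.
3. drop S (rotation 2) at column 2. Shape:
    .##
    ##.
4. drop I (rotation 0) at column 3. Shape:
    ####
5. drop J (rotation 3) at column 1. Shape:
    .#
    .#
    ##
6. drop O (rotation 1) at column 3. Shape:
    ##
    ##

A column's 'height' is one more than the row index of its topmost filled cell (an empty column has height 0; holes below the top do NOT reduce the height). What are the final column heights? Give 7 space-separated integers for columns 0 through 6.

Answer: 2 4 6 7 7 5 5

Derivation:
Drop 1: Z rot1 at col 0 lands with bottom-row=0; cleared 0 line(s) (total 0); column heights now [2 3 0 0 0 0 0], max=3
Drop 2: Z rot1 at col 3 lands with bottom-row=0; cleared 0 line(s) (total 0); column heights now [2 3 0 2 3 0 0], max=3
Drop 3: S rot2 at col 2 lands with bottom-row=2; cleared 0 line(s) (total 0); column heights now [2 3 3 4 4 0 0], max=4
Drop 4: I rot0 at col 3 lands with bottom-row=4; cleared 0 line(s) (total 0); column heights now [2 3 3 5 5 5 5], max=5
Drop 5: J rot3 at col 1 lands with bottom-row=3; cleared 0 line(s) (total 0); column heights now [2 4 6 5 5 5 5], max=6
Drop 6: O rot1 at col 3 lands with bottom-row=5; cleared 0 line(s) (total 0); column heights now [2 4 6 7 7 5 5], max=7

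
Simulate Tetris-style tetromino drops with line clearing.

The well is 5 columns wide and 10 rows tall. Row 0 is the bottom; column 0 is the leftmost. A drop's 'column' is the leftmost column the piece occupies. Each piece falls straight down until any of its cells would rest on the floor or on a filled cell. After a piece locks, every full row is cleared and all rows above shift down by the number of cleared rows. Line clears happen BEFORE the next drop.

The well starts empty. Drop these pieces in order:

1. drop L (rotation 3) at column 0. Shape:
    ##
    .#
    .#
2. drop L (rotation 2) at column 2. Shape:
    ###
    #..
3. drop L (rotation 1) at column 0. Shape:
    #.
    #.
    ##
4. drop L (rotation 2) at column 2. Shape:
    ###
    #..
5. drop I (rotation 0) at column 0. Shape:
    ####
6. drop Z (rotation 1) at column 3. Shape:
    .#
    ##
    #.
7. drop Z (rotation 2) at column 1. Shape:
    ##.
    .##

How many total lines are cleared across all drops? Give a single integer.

Drop 1: L rot3 at col 0 lands with bottom-row=0; cleared 0 line(s) (total 0); column heights now [3 3 0 0 0], max=3
Drop 2: L rot2 at col 2 lands with bottom-row=0; cleared 0 line(s) (total 0); column heights now [3 3 2 2 2], max=3
Drop 3: L rot1 at col 0 lands with bottom-row=3; cleared 0 line(s) (total 0); column heights now [6 4 2 2 2], max=6
Drop 4: L rot2 at col 2 lands with bottom-row=2; cleared 1 line(s) (total 1); column heights now [5 3 3 2 2], max=5
Drop 5: I rot0 at col 0 lands with bottom-row=5; cleared 0 line(s) (total 1); column heights now [6 6 6 6 2], max=6
Drop 6: Z rot1 at col 3 lands with bottom-row=6; cleared 0 line(s) (total 1); column heights now [6 6 6 8 9], max=9
Drop 7: Z rot2 at col 1 lands with bottom-row=8; cleared 0 line(s) (total 1); column heights now [6 10 10 9 9], max=10

Answer: 1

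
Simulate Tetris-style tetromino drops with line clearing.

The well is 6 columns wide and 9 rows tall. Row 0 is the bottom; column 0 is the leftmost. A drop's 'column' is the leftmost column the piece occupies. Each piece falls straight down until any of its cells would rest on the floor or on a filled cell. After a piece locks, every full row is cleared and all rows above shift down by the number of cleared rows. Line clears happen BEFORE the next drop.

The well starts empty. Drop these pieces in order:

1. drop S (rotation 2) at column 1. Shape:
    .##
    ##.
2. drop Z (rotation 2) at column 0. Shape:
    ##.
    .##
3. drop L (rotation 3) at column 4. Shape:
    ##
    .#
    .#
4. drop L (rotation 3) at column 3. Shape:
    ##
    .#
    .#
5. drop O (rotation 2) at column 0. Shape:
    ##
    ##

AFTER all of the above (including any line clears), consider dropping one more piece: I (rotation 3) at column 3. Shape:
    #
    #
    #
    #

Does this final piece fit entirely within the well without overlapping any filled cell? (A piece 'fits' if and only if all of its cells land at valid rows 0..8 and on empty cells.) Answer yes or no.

Drop 1: S rot2 at col 1 lands with bottom-row=0; cleared 0 line(s) (total 0); column heights now [0 1 2 2 0 0], max=2
Drop 2: Z rot2 at col 0 lands with bottom-row=2; cleared 0 line(s) (total 0); column heights now [4 4 3 2 0 0], max=4
Drop 3: L rot3 at col 4 lands with bottom-row=0; cleared 0 line(s) (total 0); column heights now [4 4 3 2 3 3], max=4
Drop 4: L rot3 at col 3 lands with bottom-row=3; cleared 0 line(s) (total 0); column heights now [4 4 3 6 6 3], max=6
Drop 5: O rot2 at col 0 lands with bottom-row=4; cleared 0 line(s) (total 0); column heights now [6 6 3 6 6 3], max=6
Test piece I rot3 at col 3 (width 1): heights before test = [6 6 3 6 6 3]; fits = False

Answer: no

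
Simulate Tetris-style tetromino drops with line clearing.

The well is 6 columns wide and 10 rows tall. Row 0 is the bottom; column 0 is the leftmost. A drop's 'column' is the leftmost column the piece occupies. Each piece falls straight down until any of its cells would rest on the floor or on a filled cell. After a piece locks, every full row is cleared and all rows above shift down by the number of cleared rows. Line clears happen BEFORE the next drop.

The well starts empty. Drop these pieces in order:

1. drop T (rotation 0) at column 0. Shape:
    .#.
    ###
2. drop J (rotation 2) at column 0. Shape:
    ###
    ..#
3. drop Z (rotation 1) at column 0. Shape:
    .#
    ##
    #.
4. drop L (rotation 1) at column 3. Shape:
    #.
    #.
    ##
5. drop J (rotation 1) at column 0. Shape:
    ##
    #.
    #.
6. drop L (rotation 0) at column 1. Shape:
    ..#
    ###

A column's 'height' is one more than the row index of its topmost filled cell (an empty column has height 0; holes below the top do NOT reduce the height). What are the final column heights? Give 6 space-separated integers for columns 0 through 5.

Drop 1: T rot0 at col 0 lands with bottom-row=0; cleared 0 line(s) (total 0); column heights now [1 2 1 0 0 0], max=2
Drop 2: J rot2 at col 0 lands with bottom-row=1; cleared 0 line(s) (total 0); column heights now [3 3 3 0 0 0], max=3
Drop 3: Z rot1 at col 0 lands with bottom-row=3; cleared 0 line(s) (total 0); column heights now [5 6 3 0 0 0], max=6
Drop 4: L rot1 at col 3 lands with bottom-row=0; cleared 0 line(s) (total 0); column heights now [5 6 3 3 1 0], max=6
Drop 5: J rot1 at col 0 lands with bottom-row=5; cleared 0 line(s) (total 0); column heights now [8 8 3 3 1 0], max=8
Drop 6: L rot0 at col 1 lands with bottom-row=8; cleared 0 line(s) (total 0); column heights now [8 9 9 10 1 0], max=10

Answer: 8 9 9 10 1 0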